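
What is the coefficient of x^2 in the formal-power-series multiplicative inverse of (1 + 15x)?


The inverse is 1/(1 + 15x). Apply the geometric identity 1/(1 - y) = sum_{k>=0} y^k with y = -15x:
1/(1 + 15x) = sum_{k>=0} (-15)^k x^k.
So the coefficient of x^2 is (-15)^2 = 225.

225


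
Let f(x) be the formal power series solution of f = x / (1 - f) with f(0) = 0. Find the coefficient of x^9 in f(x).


Apply Lagrange inversion: f = x * phi(f) with phi(t) = 1/(1 - t), so
[x^n] f = (1/n) [t^(n-1)] phi(t)^n = (1/n) [t^(n-1)] (1 - t)^(-n) = (1/n) C(2n - 2, n - 1) = C_{n-1}.
For n = 9: C_8 = C(16, 8) / 9 = 12870/9 = 1430 = 1430.

1430


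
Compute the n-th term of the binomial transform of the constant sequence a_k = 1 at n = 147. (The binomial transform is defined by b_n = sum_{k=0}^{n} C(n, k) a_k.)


With a_k = 1 for all k, b_n = sum_{k=0}^{n} C(n, k) = 2^n by the binomial theorem.
For n = 147: 2^147 = 178405961588244985132285746181186892047843328.

178405961588244985132285746181186892047843328


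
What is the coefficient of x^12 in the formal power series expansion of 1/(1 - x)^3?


The negative binomial / multiset identity is
1/(1 - x)^r = sum_{k>=0} C(k + r - 1, r - 1) x^k.
Here r = 3 and k = 12, so the coefficient is
C(12 + 2, 2) = C(14, 2)
= 91

91


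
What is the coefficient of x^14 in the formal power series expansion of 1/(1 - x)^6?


The expansion 1/(1 - x)^r = sum_{k>=0} C(k + r - 1, r - 1) x^k follows from the multiset / negative-binomial theorem (or from repeated differentiation of the geometric series).
For r = 6 and k = 14:
C(19, 5) = 121645100408832000 / (120 * 87178291200) = 11628.

11628


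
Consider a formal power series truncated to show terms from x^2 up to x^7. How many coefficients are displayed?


From x^2 to x^7 inclusive, the count is 7 - 2 + 1 = 6.

6


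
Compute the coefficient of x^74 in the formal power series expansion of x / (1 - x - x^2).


Let f(x) = sum_{k>=0} a_k x^k. Multiplying f(x) * (1 - x - x^2) = x and matching coefficients gives a_0 = 0, a_1 = 1, and a_k = a_{k-1} + a_{k-2} for k >= 2. These are the Fibonacci numbers F_k.
Iterating from F_0 = 0, F_1 = 1:
F_0=0, F_1=1, F_2=1, F_3=2, F_4=3, F_5=5, F_6=8, F_7=13, F_8=21, F_9=34, ...
F_74 = 1304969544928657.

1304969544928657


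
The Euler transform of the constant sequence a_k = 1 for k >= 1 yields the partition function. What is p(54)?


The Euler transform converts the sequence a_k = 1 into the number of integer partitions.
Using the recurrence or dynamic programming:
p(54) = 386155

386155


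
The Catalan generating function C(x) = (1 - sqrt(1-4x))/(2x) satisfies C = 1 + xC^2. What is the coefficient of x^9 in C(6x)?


Substituting x -> 6x scales the n-th coefficient by 6^n, so [x^9] C(6x) = 6^9 * C_9.
C_9 = C(2*9, 9)/(10) = 48620/10 = 4862.
So 6^9 * 4862 = 10077696 * 4862 = 48997757952.

48997757952


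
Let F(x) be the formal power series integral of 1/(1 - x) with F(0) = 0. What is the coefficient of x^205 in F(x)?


1/(1 - x) = sum_{k>=0} x^k. Integrating termwise and using F(0) = 0 gives
F(x) = sum_{k>=0} x^(k+1) / (k+1) = sum_{m>=1} x^m / m = -ln(1 - x).
So the coefficient of x^205 is 1/205 = 1/205.

1/205


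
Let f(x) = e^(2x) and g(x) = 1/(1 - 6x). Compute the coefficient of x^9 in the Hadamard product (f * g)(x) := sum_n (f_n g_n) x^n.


Expanding: f_k = 2^k/k! (from e^(2x)) and g_k = 6^k (from 1/(1 - 6x)). So the Hadamard coefficient (f * g)_k = 2^k 6^k / k! = (12)^k / k!.
For k = 9: 12^9/9! = 5159780352/362880 = 497664/35.

497664/35


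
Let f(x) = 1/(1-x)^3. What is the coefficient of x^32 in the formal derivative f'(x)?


Differentiate: d/dx [ 1/(1-x)^r ] = r / (1-x)^(r+1).
Here r = 3, so f'(x) = 3 / (1-x)^4.
The expansion of 1/(1-x)^(r+1) has coefficient of x^n equal to C(n+r, r).
So the coefficient of x^32 in f'(x) is
3 * C(35, 3) = 3 * 6545 = 19635

19635


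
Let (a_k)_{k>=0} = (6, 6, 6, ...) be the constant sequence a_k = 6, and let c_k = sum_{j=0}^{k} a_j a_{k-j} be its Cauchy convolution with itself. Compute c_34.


Since a_j = 6 for all j >= 0, the convolution sum becomes
c_k = sum_{j=0}^{k} 6 * 6 = 36 * (k + 1).
Equivalently, the generating function of (a_k) is 6/(1 - x) and its square is 36/(1 - x)^2 = sum_{k>=0} 36(k + 1) x^k.
For k = 34: 36 * 35 = 1260.

1260


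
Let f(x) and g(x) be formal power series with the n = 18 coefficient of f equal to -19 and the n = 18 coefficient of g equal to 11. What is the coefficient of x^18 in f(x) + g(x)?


Addition of formal power series is termwise.
The coefficient of x^18 in f + g = -19 + 11
= -8

-8


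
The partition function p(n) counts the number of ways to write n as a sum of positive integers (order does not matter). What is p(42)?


Using the generating function prod_{k>=1} 1/(1-x^k), we compute p(42).
By dynamic programming over parts 1 through 42:
p(42) = 53174

53174


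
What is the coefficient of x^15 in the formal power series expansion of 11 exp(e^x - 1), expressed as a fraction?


exp(e^x - 1) is the exponential generating function for the Bell numbers Bell_k: exp(e^x - 1) = sum_{k>=0} Bell_k x^k / k!.
So the coefficient of x^15 in 11 exp(e^x - 1) is 11 Bell_15 / 15!.
Computing: Bell_15 = 1382958545 and 15! = 1307674368000, giving
11 * 1382958545/1307674368000 = 276591709/23775897600.

276591709/23775897600


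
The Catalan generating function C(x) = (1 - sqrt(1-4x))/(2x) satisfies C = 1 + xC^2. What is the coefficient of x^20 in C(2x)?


Substituting x -> 2x scales the n-th coefficient by 2^n, so [x^20] C(2x) = 2^20 * C_20.
C_20 = C(2*20, 20)/(21) = 137846528820/21 = 6564120420.
So 2^20 * 6564120420 = 1048576 * 6564120420 = 6882979133521920.

6882979133521920


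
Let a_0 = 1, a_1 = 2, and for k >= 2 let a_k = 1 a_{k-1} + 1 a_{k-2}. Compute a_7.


Iterating the recurrence forward:
a_0 = 1
a_1 = 2
a_2 = 1*2 + 1*1 = 3
a_3 = 1*3 + 1*2 = 5
a_4 = 1*5 + 1*3 = 8
a_5 = 1*8 + 1*5 = 13
a_6 = 1*13 + 1*8 = 21
a_7 = 1*21 + 1*13 = 34
So a_7 = 34.

34


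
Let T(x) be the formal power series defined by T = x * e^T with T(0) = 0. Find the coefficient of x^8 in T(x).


Apply the Lagrange inversion formula: if T = x * phi(T) with phi(t) = e^t, then
[x^n] T = (1/n) [t^(n-1)] phi(t)^n = (1/n) [t^(n-1)] e^(n t) = (1/n) * n^(n-1) / (n-1)! = n^(n-1) / n!.
When c = 1 this is the Cayley count of rooted labeled trees on n vertices, divided by n!.
For n = 8: 8^7 / 8! = 2097152/40320 = 16384/315.

16384/315


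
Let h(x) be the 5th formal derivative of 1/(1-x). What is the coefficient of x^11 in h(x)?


Differentiating 5 times: d^5/dx^5 [1/(1-x)] = 5!/(1-x)^6.
The expansion 1/(1-x)^6 = sum_{k>=0} C(k+5, 5) x^k, so the coefficient of x^n in 5!/(1-x)^6 is 5! * C(n+5, 5).
For n = 11: 120 * C(16, 5) = 120 * 4368 = 524160

524160


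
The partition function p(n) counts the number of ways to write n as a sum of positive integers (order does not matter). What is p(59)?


Using the generating function prod_{k>=1} 1/(1-x^k), we compute p(59).
By dynamic programming over parts 1 through 59:
p(59) = 831820

831820


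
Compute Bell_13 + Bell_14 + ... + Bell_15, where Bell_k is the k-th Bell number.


Recall Bell_k counts set partitions of a k-set (with Bell_0 = 1 by convention).
Bell_13 through Bell_15: 27644437, 190899322, 1382958545
Sum = 27644437 + 190899322 + 1382958545 = 1601502304.

1601502304


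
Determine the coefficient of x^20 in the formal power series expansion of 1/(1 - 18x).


The geometric series identity gives 1/(1 - c x) = sum_{k>=0} c^k x^k, so the coefficient of x^k is c^k.
Here c = 18 and k = 20.
Computing: 18^20 = 12748236216396078174437376

12748236216396078174437376


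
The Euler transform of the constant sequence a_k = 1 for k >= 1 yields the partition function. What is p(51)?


The Euler transform converts the sequence a_k = 1 into the number of integer partitions.
Using the recurrence or dynamic programming:
p(51) = 239943

239943


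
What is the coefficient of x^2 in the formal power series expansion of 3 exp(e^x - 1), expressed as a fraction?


exp(e^x - 1) is the exponential generating function for the Bell numbers Bell_k: exp(e^x - 1) = sum_{k>=0} Bell_k x^k / k!.
So the coefficient of x^2 in 3 exp(e^x - 1) is 3 Bell_2 / 2!.
Computing: Bell_2 = 2 and 2! = 2, giving
3 * 2/2 = 3.

3


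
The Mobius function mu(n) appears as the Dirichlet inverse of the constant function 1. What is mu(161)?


161 = 7 * 23 (all distinct primes).
mu(161) = (-1)^2 = 1

1


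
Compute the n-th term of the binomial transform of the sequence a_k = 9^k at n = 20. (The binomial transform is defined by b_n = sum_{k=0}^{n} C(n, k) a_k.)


With a_k = 9^k, b_n = sum_{k=0}^{n} C(n, k) 9^k = (1 + 9)^n by the binomial theorem.
For n = 20: (1 + 9)^20 = 10^20 = 100000000000000000000.

100000000000000000000


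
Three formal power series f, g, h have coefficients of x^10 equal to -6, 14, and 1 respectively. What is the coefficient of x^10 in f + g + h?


Series addition is componentwise:
-6 + 14 + 1
= 9

9


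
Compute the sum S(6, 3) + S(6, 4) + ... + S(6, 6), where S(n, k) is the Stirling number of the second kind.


By definition, S(n, k) counts partitions of an n-set into exactly k nonempty blocks.
Computing row n = 6 for k = 3..6:
S(6, k): 90, 65, 15, 1
Sum = 171.

171


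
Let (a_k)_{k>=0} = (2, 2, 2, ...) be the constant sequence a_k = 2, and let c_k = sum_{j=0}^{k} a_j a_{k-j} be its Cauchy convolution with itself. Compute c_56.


Since a_j = 2 for all j >= 0, the convolution sum becomes
c_k = sum_{j=0}^{k} 2 * 2 = 4 * (k + 1).
Equivalently, the generating function of (a_k) is 2/(1 - x) and its square is 4/(1 - x)^2 = sum_{k>=0} 4(k + 1) x^k.
For k = 56: 4 * 57 = 228.

228


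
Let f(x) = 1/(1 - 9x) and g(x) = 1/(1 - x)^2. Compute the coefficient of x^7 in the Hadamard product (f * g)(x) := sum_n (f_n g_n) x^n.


f has coefficients f_k = 9^k. For g = 1/(1 - x)^2 the coefficient is g_k = C(k + 1, 1) = k + 1. The Hadamard coefficient is (f * g)_k = 9^k * (k + 1).
For k = 7: 9^7 * 8 = 4782969 * 8 = 38263752.

38263752


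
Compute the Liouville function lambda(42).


The Liouville function is lambda(k) = (-1)^Omega(k), where Omega(k) counts the prime factors of k with multiplicity.
Factoring: 42 = 2 * 3 * 7, so Omega(42) = 3.
lambda(42) = (-1)^3 = -1.

-1


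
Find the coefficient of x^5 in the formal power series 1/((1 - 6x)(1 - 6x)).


By partial fractions or Cauchy convolution:
The coefficient equals sum_{k=0}^{5} 6^k * 6^(5-k).
= 46656

46656


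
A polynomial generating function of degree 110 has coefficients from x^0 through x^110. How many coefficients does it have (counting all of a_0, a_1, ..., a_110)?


A polynomial of degree 110 takes the form a_0 + a_1 x + ... + a_110 x^110.
The number of coefficients is 110 + 1 = 111.

111


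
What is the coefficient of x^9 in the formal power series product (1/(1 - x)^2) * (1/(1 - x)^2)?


Combine the factors: (1/(1 - x)^2) * (1/(1 - x)^2) = 1/(1 - x)^4.
Then use 1/(1 - x)^r = sum_{k>=0} C(k + r - 1, r - 1) x^k with r = 4 and k = 9:
C(12, 3) = 220.

220


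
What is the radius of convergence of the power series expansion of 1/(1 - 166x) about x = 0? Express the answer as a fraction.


Expanding 1/(1 - 166x) = sum_{k>=0} 166^k x^k, the series converges when |166x| < 1, i.e., |x| < 1/166.
So the radius of convergence is 1/166 = 1/166.

1/166


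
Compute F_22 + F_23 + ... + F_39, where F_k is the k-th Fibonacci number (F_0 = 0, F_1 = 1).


Use the identity sum_{k=0}^{N} F_k = F_{N+2} - 1 (which follows from F_{k+2} - F_{k+1} = F_k). Then
sum_{k=22}^{39} F_k = (F_{41} - 1) - (F_{23} - 1) = F_{41} - F_{23}.
Computing: F_{41} = 165580141, F_{23} = 28657, so
Sum = 165580141 - 28657 = 165551484.

165551484


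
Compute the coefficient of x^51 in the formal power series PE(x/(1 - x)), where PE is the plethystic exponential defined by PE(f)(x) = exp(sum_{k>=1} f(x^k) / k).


For f(x) = x/(1 - x) we have
sum_{k>=1} f(x^k) / k = sum_{k>=1} (1/k) * x^k / (1 - x^k) = sum_{k, m >= 1} x^(k m) / k,
which after exponentiating simplifies to
PE(x/(1 - x)) = prod_{k>=1} 1 / (1 - x^k).
This is the generating function for the partition function p(n), so the coefficient of x^51 is p(51).
Computing p(51) by dynamic programming over parts 1, 2, ..., 51: p(51) = 239943.

239943


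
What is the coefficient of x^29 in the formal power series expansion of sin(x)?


The Maclaurin series is sin(t) = sum_{k>=0} (-1)^k t^(2k+1) / (2k+1)!, so substituting t = x, only odd powers of x are nonzero, with coefficient of x^(2k+1) equal to (-1)^k / (2k+1)!.
Write 29 = 2*14 + 1, giving the coefficient (-1)^14 / 29! = 1/8841761993739701954543616000000 = 1/8841761993739701954543616000000.

1/8841761993739701954543616000000


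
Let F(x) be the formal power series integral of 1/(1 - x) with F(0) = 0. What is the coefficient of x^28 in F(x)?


1/(1 - x) = sum_{k>=0} x^k. Integrating termwise and using F(0) = 0 gives
F(x) = sum_{k>=0} x^(k+1) / (k+1) = sum_{m>=1} x^m / m = -ln(1 - x).
So the coefficient of x^28 is 1/28 = 1/28.

1/28


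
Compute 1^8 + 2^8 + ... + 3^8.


This power sum has a closed form given by Faulhaber's formula
sum_{k=1}^{m} k^p = (1 / (p + 1)) * sum_{j=0}^{p} C(p + 1, j) B_j m^(p + 1 - j),
but for small m direct computation is fastest:
1 + 256 + 6561 = 6818.

6818


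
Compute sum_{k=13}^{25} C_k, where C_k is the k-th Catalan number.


C_13 through C_25: 742900, 2674440, 9694845, 35357670, 129644790, 477638700, 1767263190, 6564120420, 24466267020, 91482563640, 343059613650, 1289904147324, 4861946401452
Sum = 742900 + 2674440 + 9694845 + 35357670 + 129644790 + 477638700 + 1767263190 + 6564120420 + 24466267020 + 91482563640 + 343059613650 + 1289904147324 + 4861946401452
= 6619846130041

6619846130041


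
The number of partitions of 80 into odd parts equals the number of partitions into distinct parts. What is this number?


Computing partitions of 80 into odd parts (1, 3, 5, ...):
Using the generating function prod_{k>=0} 1/(1-x^(2k+1)),
the count is 77312

77312


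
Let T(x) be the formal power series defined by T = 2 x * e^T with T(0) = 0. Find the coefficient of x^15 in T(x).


Apply the Lagrange inversion formula: if T = 2 x * phi(T) with phi(t) = e^t, then
[x^n] T = 2^n * (1/n) [t^(n-1)] phi(t)^n = 2^n * (1/n) [t^(n-1)] e^(n t) = 2^n * (1/n) * n^(n-1) / (n-1)! = 2^n * n^(n-1) / n!.
When c = 1 this is the Cayley count of rooted labeled trees on n vertices, divided by n!.
For n = 15: 2^15 * 15^14 / 15! = 32768 * 29192926025390625/1307674368000 = 5125781250000/7007.

5125781250000/7007


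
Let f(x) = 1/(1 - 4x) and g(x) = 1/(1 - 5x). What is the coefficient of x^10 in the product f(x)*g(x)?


The coefficient of x^n in f*g is the Cauchy product: sum_{k=0}^{n} a^k * b^(n-k).
With a=4, b=5, n=10:
sum_{k=0}^{10} 4^k * 5^(10-k)
= 44633821

44633821


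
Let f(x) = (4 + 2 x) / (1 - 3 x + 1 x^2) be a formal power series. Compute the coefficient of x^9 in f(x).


Write f(x) = sum_{k>=0} a_k x^k. Multiplying both sides by 1 - 3 x + 1 x^2 gives
(1 - 3 x + 1 x^2) sum_{k>=0} a_k x^k = 4 + 2 x.
Matching coefficients:
 x^0: a_0 = 4
 x^1: a_1 - 3 a_0 = 2  =>  a_1 = 3*4 + 2 = 14
 x^k (k >= 2): a_k = 3 a_{k-1} - 1 a_{k-2}.
Iterating: a_2 = 38, a_3 = 100, a_4 = 262, a_5 = 686, a_6 = 1796, a_7 = 4702, a_8 = 12310, a_9 = 32228.
So the coefficient of x^9 is 32228.

32228


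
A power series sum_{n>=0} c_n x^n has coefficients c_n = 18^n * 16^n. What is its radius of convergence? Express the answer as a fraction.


By the root test (Cauchy-Hadamard), the radius is R = 1 / limsup_n |c_n|^(1/n).
Here |c_n|^(1/n) = (18^n * 16^n)^(1/n) = 18 * 16 = 288 for all n.
So R = 1/288 = 1/288.

1/288


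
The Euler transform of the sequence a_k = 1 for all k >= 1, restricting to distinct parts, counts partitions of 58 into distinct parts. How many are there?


Partitions of 58 into distinct parts can be computed via generating function.
Product (1+x)(1+x^2)(1+x^3)...
The coefficient of x^58 = 8808

8808


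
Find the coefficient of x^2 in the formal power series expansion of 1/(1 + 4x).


Write 1/(1 + c x) = 1/(1 - (-c) x) and apply the geometric-series identity
1/(1 - y) = sum_{k>=0} y^k to get 1/(1 + c x) = sum_{k>=0} (-c)^k x^k.
So the coefficient of x^k is (-c)^k = (-1)^k * c^k.
Here c = 4 and k = 2:
(-4)^2 = 1 * 16 = 16

16


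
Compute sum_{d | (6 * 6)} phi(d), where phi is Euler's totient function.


First, 6 * 6 = 36. One classical identity is sum_{d | n} phi(d) = n (each k in [1, n] has a unique gcd with n, and among the k's with gcd(k, n) = n/d there are phi(d) of them). So the sum equals 36. We also verify directly:
Divisors of 36: 1, 2, 3, 4, 6, 9, 12, 18, 36.
phi values: 1, 1, 2, 2, 2, 6, 4, 6, 12.
Sum = 36.

36


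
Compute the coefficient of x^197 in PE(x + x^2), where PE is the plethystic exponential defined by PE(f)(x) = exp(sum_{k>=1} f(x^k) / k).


With f(x) = x + x^2, the exponent is sum_{k>=1} (x^k + x^(2k)) / k = -ln(1 - x) - ln(1 - x^2). Exponentiating:
PE(x + x^2) = 1 / ((1 - x)(1 - x^2)).
This is the generating function for partitions of n into parts of size 1 or 2. The number of 2's can be any j in 0..98, and the rest are 1's, so
[x^197] = floor(197/2) + 1 = 99.

99


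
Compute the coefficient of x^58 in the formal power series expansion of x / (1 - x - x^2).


Let f(x) = sum_{k>=0} a_k x^k. Multiplying f(x) * (1 - x - x^2) = x and matching coefficients gives a_0 = 0, a_1 = 1, and a_k = a_{k-1} + a_{k-2} for k >= 2. These are the Fibonacci numbers F_k.
Iterating from F_0 = 0, F_1 = 1:
F_0=0, F_1=1, F_2=1, F_3=2, F_4=3, F_5=5, F_6=8, F_7=13, F_8=21, F_9=34, ...
F_58 = 591286729879.

591286729879


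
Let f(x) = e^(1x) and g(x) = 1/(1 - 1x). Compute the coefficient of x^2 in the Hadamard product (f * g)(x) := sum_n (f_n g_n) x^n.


Expanding: f_k = 1^k/k! (from e^(1x)) and g_k = 1^k (from 1/(1 - 1x)). So the Hadamard coefficient (f * g)_k = 1^k 1^k / k! = (1)^k / k!.
For k = 2: 1^2/2! = 1/2 = 1/2.

1/2


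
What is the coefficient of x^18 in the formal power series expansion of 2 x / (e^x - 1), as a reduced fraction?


The exponential generating function for Bernoulli numbers is
x / (e^x - 1) = sum_{k>=0} B_k x^k / k!.
So the coefficient of x^18 in 2 x / (e^x - 1) is 2 B_18 / 18!.
Computing: B_18 = 43867/798, 18! = 6402373705728000, giving
2 * 43867/798 / 6402373705728000 = 43867/2554547108585472000.

43867/2554547108585472000


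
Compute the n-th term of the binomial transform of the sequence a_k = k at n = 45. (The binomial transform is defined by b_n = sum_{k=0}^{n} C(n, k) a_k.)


With a_k = k, b_n = sum_{k=0}^{n} C(n, k) k. Using k * C(n, k) = n * C(n-1, k-1) gives b_n = n * sum_{k>=1} C(n-1, k-1) = n * 2^(n-1).
For n = 45: 45 * 2^44 = 45 * 17592186044416 = 791648371998720.

791648371998720


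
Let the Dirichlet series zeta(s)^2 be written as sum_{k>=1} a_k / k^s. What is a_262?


The Dirichlet convolution of the constant function 1 with itself gives (1 * 1)(k) = sum_{d | k} 1 = d(k), the number of positive divisors of k.
Since zeta(s) = sum_{k>=1} 1/k^s, we have zeta(s)^2 = sum_{k>=1} d(k)/k^s, so a_k = d(k).
For k = 262: the divisors are 1, 2, 131, 262.
Count = 4.

4


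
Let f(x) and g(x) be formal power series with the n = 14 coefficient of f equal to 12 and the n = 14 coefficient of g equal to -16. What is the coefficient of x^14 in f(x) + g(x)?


Addition of formal power series is termwise.
The coefficient of x^14 in f + g = 12 + -16
= -4

-4


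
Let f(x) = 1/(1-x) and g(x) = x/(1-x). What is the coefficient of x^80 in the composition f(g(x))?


First simplify the composition: f(g(x)) = 1/(1 - x/(1-x)) = (1-x)/((1-x) - x) = (1-x)/(1-2x).
Now extract the coefficient. Write (1-x)/(1-2x) = 1/(1-2x) - x/(1-2x).
The coefficient of x^n in 1/(1-2x) is 2^n, and in x/(1-2x) is 2^(n-1) (for n >= 1).
So the coefficient of x^80 is 2^80 - 2^79 = 1208925819614629174706176 - 604462909807314587353088 = 604462909807314587353088.

604462909807314587353088


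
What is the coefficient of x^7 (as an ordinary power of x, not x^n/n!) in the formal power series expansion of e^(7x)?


The exponential series is e^y = sum_{k>=0} y^k / k!. Substituting y = 7x gives
e^(7x) = sum_{k>=0} 7^k x^k / k!.
So the coefficient of x^n is a^n/n! with a = 7, n = 7:
7^7 / 7! = 823543/5040 = 117649/720

117649/720


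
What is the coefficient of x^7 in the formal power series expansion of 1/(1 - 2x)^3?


The general identity 1/(1 - c x)^r = sum_{k>=0} c^k C(k + r - 1, r - 1) x^k follows by substituting y = c x into 1/(1 - y)^r = sum_{k>=0} C(k + r - 1, r - 1) y^k.
For c = 2, r = 3, k = 7:
2^7 * C(9, 2) = 128 * 36 = 4608.

4608


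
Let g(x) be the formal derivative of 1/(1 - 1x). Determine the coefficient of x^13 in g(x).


Differentiate termwise: d/dx sum_{k>=0} 1^k x^k = sum_{k>=1} k 1^k x^(k-1) = sum_{j>=0} (j+1) 1^(j+1) x^j.
Equivalently, d/dx [1/(1 - 1x)] = 1/(1 - 1x)^2.
For j = 13: 14 * 1^14 = 14 * 1 = 14.

14


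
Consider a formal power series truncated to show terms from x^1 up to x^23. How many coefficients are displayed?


From x^1 to x^23 inclusive, the count is 23 - 1 + 1 = 23.

23


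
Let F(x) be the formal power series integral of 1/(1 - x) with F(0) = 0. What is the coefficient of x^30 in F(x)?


1/(1 - x) = sum_{k>=0} x^k. Integrating termwise and using F(0) = 0 gives
F(x) = sum_{k>=0} x^(k+1) / (k+1) = sum_{m>=1} x^m / m = -ln(1 - x).
So the coefficient of x^30 is 1/30 = 1/30.

1/30


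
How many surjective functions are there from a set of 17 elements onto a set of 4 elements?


By inclusion-exclusion on which target elements are missed, the number of surjections from an n-set onto a k-set is
surj(n, k) = sum_{j=0}^{k} (-1)^j C(k, j) (k - j)^n.
Equivalently surj(n, k) = k! * S(n, k), where S(n, k) is the Stirling number of the second kind.
For n = 17, k = 4:
S(17, 4) = 694337290, so
surj = 4! * 694337290 = 24 * 694337290 = 16664094960.

16664094960


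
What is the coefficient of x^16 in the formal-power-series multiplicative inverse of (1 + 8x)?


The inverse is 1/(1 + 8x). Apply the geometric identity 1/(1 - y) = sum_{k>=0} y^k with y = -8x:
1/(1 + 8x) = sum_{k>=0} (-8)^k x^k.
So the coefficient of x^16 is (-8)^16 = 281474976710656.

281474976710656


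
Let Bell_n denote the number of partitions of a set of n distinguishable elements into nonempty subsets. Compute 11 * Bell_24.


Bell_24 can be computed from the Bell triangle or from Dobinski's identity Bell_n = (1/e) * sum_{k>=0} k^n / k!.
Computing Bell_24 = 445958869294805289.
Then 11 * 445958869294805289 = 4905547562242858179.

4905547562242858179


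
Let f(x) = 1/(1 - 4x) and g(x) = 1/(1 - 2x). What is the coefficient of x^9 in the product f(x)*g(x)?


The coefficient of x^n in f*g is the Cauchy product: sum_{k=0}^{n} a^k * b^(n-k).
With a=4, b=2, n=9:
sum_{k=0}^{9} 4^k * 2^(9-k)
= 523776

523776


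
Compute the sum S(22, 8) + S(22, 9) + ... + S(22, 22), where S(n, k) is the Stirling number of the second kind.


By definition, S(n, k) counts partitions of an n-set into exactly k nonempty blocks.
Computing row n = 22 for k = 8..22:
S(22, k): 1142399079991620, 1241963303533920, 835143799377954, 366282500870286, 108823356051137, 22496861868481, 3295165281331, 345615943200, 26046574004, 1404142047, 53374629, 1389850, 23485, 231, 1
Sum = 3720777188422176.

3720777188422176


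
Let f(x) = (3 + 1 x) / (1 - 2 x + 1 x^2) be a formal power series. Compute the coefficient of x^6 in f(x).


Write f(x) = sum_{k>=0} a_k x^k. Multiplying both sides by 1 - 2 x + 1 x^2 gives
(1 - 2 x + 1 x^2) sum_{k>=0} a_k x^k = 3 + 1 x.
Matching coefficients:
 x^0: a_0 = 3
 x^1: a_1 - 2 a_0 = 1  =>  a_1 = 2*3 + 1 = 7
 x^k (k >= 2): a_k = 2 a_{k-1} - 1 a_{k-2}.
Iterating: a_2 = 11, a_3 = 15, a_4 = 19, a_5 = 23, a_6 = 27.
So the coefficient of x^6 is 27.

27


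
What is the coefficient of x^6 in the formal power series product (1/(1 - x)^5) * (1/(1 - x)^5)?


Combine the factors: (1/(1 - x)^5) * (1/(1 - x)^5) = 1/(1 - x)^10.
Then use 1/(1 - x)^r = sum_{k>=0} C(k + r - 1, r - 1) x^k with r = 10 and k = 6:
C(15, 9) = 5005.

5005


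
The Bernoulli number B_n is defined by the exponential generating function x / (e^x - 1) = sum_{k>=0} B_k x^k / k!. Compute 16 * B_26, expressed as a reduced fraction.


Bernoulli numbers can also be computed recursively via B_0 = 1 and sum_{j=0}^{m} C(m+1, j) B_j = 0 for m >= 1. Odd-index Bernoulli numbers vanish for k >= 3.
Computing B_26 = 8553103/6, so 16 * B_26 = 16 * 8553103/6 = 68424824/3.

68424824/3


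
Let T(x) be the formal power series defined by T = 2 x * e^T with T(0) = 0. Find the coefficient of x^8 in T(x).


Apply the Lagrange inversion formula: if T = 2 x * phi(T) with phi(t) = e^t, then
[x^n] T = 2^n * (1/n) [t^(n-1)] phi(t)^n = 2^n * (1/n) [t^(n-1)] e^(n t) = 2^n * (1/n) * n^(n-1) / (n-1)! = 2^n * n^(n-1) / n!.
When c = 1 this is the Cayley count of rooted labeled trees on n vertices, divided by n!.
For n = 8: 2^8 * 8^7 / 8! = 256 * 2097152/40320 = 4194304/315.

4194304/315


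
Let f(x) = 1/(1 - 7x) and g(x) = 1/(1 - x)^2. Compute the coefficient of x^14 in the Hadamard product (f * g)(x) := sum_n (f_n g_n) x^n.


f has coefficients f_k = 7^k. For g = 1/(1 - x)^2 the coefficient is g_k = C(k + 1, 1) = k + 1. The Hadamard coefficient is (f * g)_k = 7^k * (k + 1).
For k = 14: 7^14 * 15 = 678223072849 * 15 = 10173346092735.

10173346092735


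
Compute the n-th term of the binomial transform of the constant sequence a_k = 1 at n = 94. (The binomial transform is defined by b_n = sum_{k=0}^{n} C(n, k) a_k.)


With a_k = 1 for all k, b_n = sum_{k=0}^{n} C(n, k) = 2^n by the binomial theorem.
For n = 94: 2^94 = 19807040628566084398385987584.

19807040628566084398385987584


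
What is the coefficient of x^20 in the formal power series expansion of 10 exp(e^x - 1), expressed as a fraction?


exp(e^x - 1) is the exponential generating function for the Bell numbers Bell_k: exp(e^x - 1) = sum_{k>=0} Bell_k x^k / k!.
So the coefficient of x^20 in 10 exp(e^x - 1) is 10 Bell_20 / 20!.
Computing: Bell_20 = 51724158235372 and 20! = 2432902008176640000, giving
10 * 51724158235372/2432902008176640000 = 263898766507/1241276534784000.

263898766507/1241276534784000


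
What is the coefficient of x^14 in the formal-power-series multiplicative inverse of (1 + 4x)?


The inverse is 1/(1 + 4x). Apply the geometric identity 1/(1 - y) = sum_{k>=0} y^k with y = -4x:
1/(1 + 4x) = sum_{k>=0} (-4)^k x^k.
So the coefficient of x^14 is (-4)^14 = 268435456.

268435456


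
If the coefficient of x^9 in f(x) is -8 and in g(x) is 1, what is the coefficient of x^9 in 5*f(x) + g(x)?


Scalar multiplication scales coefficients: 5 * -8 = -40.
Then add the g coefficient: -40 + 1
= -39

-39


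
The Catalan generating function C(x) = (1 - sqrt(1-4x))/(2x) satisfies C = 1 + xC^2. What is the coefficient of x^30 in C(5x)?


Substituting x -> 5x scales the n-th coefficient by 5^n, so [x^30] C(5x) = 5^30 * C_30.
C_30 = C(2*30, 30)/(31) = 118264581564861424/31 = 3814986502092304.
So 5^30 * 3814986502092304 = 931322574615478515625 * 3814986502092304 = 3552983051251903176307678222656250000.

3552983051251903176307678222656250000


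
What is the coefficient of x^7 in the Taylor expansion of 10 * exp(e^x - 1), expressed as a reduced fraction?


exp(e^x - 1) = sum_{k>=0} Bell_k x^k / k!, where Bell_k is the k-th Bell number.
So the coefficient of x^7 is 10 * Bell_7 / 7!.
Computing: Bell_7 = 877 and 7! = 5040, giving
10 * 877/5040 = 877/504.

877/504


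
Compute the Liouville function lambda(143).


The Liouville function is lambda(k) = (-1)^Omega(k), where Omega(k) counts the prime factors of k with multiplicity.
Factoring: 143 = 11 * 13, so Omega(143) = 2.
lambda(143) = (-1)^2 = 1.

1


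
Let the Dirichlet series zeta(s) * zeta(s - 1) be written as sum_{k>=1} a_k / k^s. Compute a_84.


Convolution gives a_k = sum_{d | k} d * 1 = sum_{d | k} d = sigma(k), the sum of positive divisors of k.
For k = 84, the divisors are 1, 2, 3, 4, 6, 7, 12, 14, 21, 28, 42, 84, so
sigma(84) = 1 + 2 + 3 + 4 + 6 + 7 + 12 + 14 + 21 + 28 + 42 + 84 = 224.

224


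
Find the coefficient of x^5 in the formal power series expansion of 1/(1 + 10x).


Write 1/(1 + c x) = 1/(1 - (-c) x) and apply the geometric-series identity
1/(1 - y) = sum_{k>=0} y^k to get 1/(1 + c x) = sum_{k>=0} (-c)^k x^k.
So the coefficient of x^k is (-c)^k = (-1)^k * c^k.
Here c = 10 and k = 5:
(-10)^5 = -1 * 100000 = -100000

-100000


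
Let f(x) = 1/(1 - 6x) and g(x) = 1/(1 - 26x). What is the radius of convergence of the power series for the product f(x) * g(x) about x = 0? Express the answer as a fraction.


The radius of 1/(1 - 6x) is 1/6 (nearest singularity at x = 1/6), and the radius of 1/(1 - 26x) is 1/26.
The product f(x)*g(x) = 1/((1 - 6x)(1 - 26x)) has singularities at both 1/6 and 1/26, so its radius of convergence is the distance to the nearest one:
min(1/6, 1/26) = 1/26.

1/26


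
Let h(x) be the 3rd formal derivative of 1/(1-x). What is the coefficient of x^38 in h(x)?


Differentiating 3 times: d^3/dx^3 [1/(1-x)] = 3!/(1-x)^4.
The expansion 1/(1-x)^4 = sum_{k>=0} C(k+3, 3) x^k, so the coefficient of x^n in 3!/(1-x)^4 is 3! * C(n+3, 3).
For n = 38: 6 * C(41, 3) = 6 * 10660 = 63960

63960


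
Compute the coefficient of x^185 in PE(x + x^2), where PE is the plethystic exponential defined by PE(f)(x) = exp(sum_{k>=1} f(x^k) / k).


With f(x) = x + x^2, the exponent is sum_{k>=1} (x^k + x^(2k)) / k = -ln(1 - x) - ln(1 - x^2). Exponentiating:
PE(x + x^2) = 1 / ((1 - x)(1 - x^2)).
This is the generating function for partitions of n into parts of size 1 or 2. The number of 2's can be any j in 0..92, and the rest are 1's, so
[x^185] = floor(185/2) + 1 = 93.

93


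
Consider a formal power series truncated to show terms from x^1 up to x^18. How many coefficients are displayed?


From x^1 to x^18 inclusive, the count is 18 - 1 + 1 = 18.

18


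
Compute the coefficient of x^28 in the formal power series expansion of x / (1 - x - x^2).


Let f(x) = sum_{k>=0} a_k x^k. Multiplying f(x) * (1 - x - x^2) = x and matching coefficients gives a_0 = 0, a_1 = 1, and a_k = a_{k-1} + a_{k-2} for k >= 2. These are the Fibonacci numbers F_k.
Iterating from F_0 = 0, F_1 = 1:
F_0=0, F_1=1, F_2=1, F_3=2, F_4=3, F_5=5, F_6=8, F_7=13, F_8=21, F_9=34, ...
F_28 = 317811.

317811


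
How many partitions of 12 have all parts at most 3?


Using the generating function (1-x)^(-1)(1-x^2)^(-1)(1-x^3)^(-1),
the coefficient of x^12 counts these restricted partitions.
Result = 19

19


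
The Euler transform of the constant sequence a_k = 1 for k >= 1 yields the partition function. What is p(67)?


The Euler transform converts the sequence a_k = 1 into the number of integer partitions.
Using the recurrence or dynamic programming:
p(67) = 2679689

2679689


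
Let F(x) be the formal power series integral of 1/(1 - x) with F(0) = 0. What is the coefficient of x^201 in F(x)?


1/(1 - x) = sum_{k>=0} x^k. Integrating termwise and using F(0) = 0 gives
F(x) = sum_{k>=0} x^(k+1) / (k+1) = sum_{m>=1} x^m / m = -ln(1 - x).
So the coefficient of x^201 is 1/201 = 1/201.

1/201


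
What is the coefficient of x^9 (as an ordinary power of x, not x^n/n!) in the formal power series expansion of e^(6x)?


The exponential series is e^y = sum_{k>=0} y^k / k!. Substituting y = 6x gives
e^(6x) = sum_{k>=0} 6^k x^k / k!.
So the coefficient of x^n is a^n/n! with a = 6, n = 9:
6^9 / 9! = 10077696/362880 = 972/35

972/35


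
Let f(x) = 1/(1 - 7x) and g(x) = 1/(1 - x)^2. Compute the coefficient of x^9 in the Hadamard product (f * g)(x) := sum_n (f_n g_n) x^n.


f has coefficients f_k = 7^k. For g = 1/(1 - x)^2 the coefficient is g_k = C(k + 1, 1) = k + 1. The Hadamard coefficient is (f * g)_k = 7^k * (k + 1).
For k = 9: 7^9 * 10 = 40353607 * 10 = 403536070.

403536070


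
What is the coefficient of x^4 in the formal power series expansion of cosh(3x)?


The Maclaurin series is cosh(t) = sum_{m>=0} t^(2m) / (2m)!, so substituting t = 3x, only even powers of x are nonzero, with coefficient of x^(2m) equal to 3^(2m) / (2m)!.
For x^4 the coefficient is 3^4/4! = 81/24 = 27/8.

27/8


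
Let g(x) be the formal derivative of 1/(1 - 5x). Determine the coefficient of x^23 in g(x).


Differentiate termwise: d/dx sum_{k>=0} 5^k x^k = sum_{k>=1} k 5^k x^(k-1) = sum_{j>=0} (j+1) 5^(j+1) x^j.
Equivalently, d/dx [1/(1 - 5x)] = 5/(1 - 5x)^2.
For j = 23: 24 * 5^24 = 24 * 59604644775390625 = 1430511474609375000.

1430511474609375000


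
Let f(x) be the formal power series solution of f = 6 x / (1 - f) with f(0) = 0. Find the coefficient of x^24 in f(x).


Apply Lagrange inversion: f = 6 x * phi(f) with phi(t) = 1/(1 - t), so
[x^n] f = 6^n * (1/n) [t^(n-1)] phi(t)^n = 6^n * (1/n) [t^(n-1)] (1 - t)^(-n) = 6^n * (1/n) C(2n - 2, n - 1) = 6^n * C_{n-1}.
For n = 24: C_23 = C(46, 23) / 24 = 8233430727600/24 = 343059613650.
With the 6^24 = 4738381338321616896 factor, the coefficient is 4738381338321616896 * 343059613650 = 1625547271250983831785072230400.

1625547271250983831785072230400


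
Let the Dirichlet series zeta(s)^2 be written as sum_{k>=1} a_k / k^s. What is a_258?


The Dirichlet convolution of the constant function 1 with itself gives (1 * 1)(k) = sum_{d | k} 1 = d(k), the number of positive divisors of k.
Since zeta(s) = sum_{k>=1} 1/k^s, we have zeta(s)^2 = sum_{k>=1} d(k)/k^s, so a_k = d(k).
For k = 258: the divisors are 1, 2, 3, 6, 43, 86, 129, 258.
Count = 8.

8


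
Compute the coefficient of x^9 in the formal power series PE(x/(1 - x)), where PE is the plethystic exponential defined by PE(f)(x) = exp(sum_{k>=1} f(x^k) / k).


For f(x) = x/(1 - x) we have
sum_{k>=1} f(x^k) / k = sum_{k>=1} (1/k) * x^k / (1 - x^k) = sum_{k, m >= 1} x^(k m) / k,
which after exponentiating simplifies to
PE(x/(1 - x)) = prod_{k>=1} 1 / (1 - x^k).
This is the generating function for the partition function p(n), so the coefficient of x^9 is p(9).
Computing p(9) by dynamic programming over parts 1, 2, ..., 9: p(9) = 30.

30


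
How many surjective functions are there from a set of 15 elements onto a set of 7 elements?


By inclusion-exclusion on which target elements are missed, the number of surjections from an n-set onto a k-set is
surj(n, k) = sum_{j=0}^{k} (-1)^j C(k, j) (k - j)^n.
Equivalently surj(n, k) = k! * S(n, k), where S(n, k) is the Stirling number of the second kind.
For n = 15, k = 7:
S(15, 7) = 408741333, so
surj = 7! * 408741333 = 5040 * 408741333 = 2060056318320.

2060056318320


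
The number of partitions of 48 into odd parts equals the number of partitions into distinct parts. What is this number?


Computing partitions of 48 into odd parts (1, 3, 5, ...):
Using the generating function prod_{k>=0} 1/(1-x^(2k+1)),
the count is 2910

2910


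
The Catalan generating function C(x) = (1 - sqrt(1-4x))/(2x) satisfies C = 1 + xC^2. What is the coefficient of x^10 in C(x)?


Substituting x -> x scales the n-th coefficient by 1, so [x^10] C(x) = C_10.
C_10 = C(2*10, 10)/(11) = 184756/11 = 16796.
= 16796.

16796


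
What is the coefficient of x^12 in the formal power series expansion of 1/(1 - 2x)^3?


The general identity 1/(1 - c x)^r = sum_{k>=0} c^k C(k + r - 1, r - 1) x^k follows by substituting y = c x into 1/(1 - y)^r = sum_{k>=0} C(k + r - 1, r - 1) y^k.
For c = 2, r = 3, k = 12:
2^12 * C(14, 2) = 4096 * 91 = 372736.

372736


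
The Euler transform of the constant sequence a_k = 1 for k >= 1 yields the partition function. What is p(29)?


The Euler transform converts the sequence a_k = 1 into the number of integer partitions.
Using the recurrence or dynamic programming:
p(29) = 4565

4565


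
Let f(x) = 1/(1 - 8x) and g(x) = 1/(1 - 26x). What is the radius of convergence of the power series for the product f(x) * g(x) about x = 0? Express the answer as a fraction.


The radius of 1/(1 - 8x) is 1/8 (nearest singularity at x = 1/8), and the radius of 1/(1 - 26x) is 1/26.
The product f(x)*g(x) = 1/((1 - 8x)(1 - 26x)) has singularities at both 1/8 and 1/26, so its radius of convergence is the distance to the nearest one:
min(1/8, 1/26) = 1/26.

1/26


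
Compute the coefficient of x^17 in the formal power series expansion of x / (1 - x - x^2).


Let f(x) = sum_{k>=0} a_k x^k. Multiplying f(x) * (1 - x - x^2) = x and matching coefficients gives a_0 = 0, a_1 = 1, and a_k = a_{k-1} + a_{k-2} for k >= 2. These are the Fibonacci numbers F_k.
Iterating from F_0 = 0, F_1 = 1:
F_0=0, F_1=1, F_2=1, F_3=2, F_4=3, F_5=5, F_6=8, F_7=13, F_8=21, F_9=34, ...
F_17 = 1597.

1597


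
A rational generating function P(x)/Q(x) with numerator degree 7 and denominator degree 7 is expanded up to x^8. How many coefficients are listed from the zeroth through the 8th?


Expanding up to x^8 gives the coefficients for x^0, x^1, ..., x^8.
That is 8 + 1 = 9 coefficients in total.

9


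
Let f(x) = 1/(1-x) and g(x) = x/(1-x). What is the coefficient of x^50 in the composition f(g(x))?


First simplify the composition: f(g(x)) = 1/(1 - x/(1-x)) = (1-x)/((1-x) - x) = (1-x)/(1-2x).
Now extract the coefficient. Write (1-x)/(1-2x) = 1/(1-2x) - x/(1-2x).
The coefficient of x^n in 1/(1-2x) is 2^n, and in x/(1-2x) is 2^(n-1) (for n >= 1).
So the coefficient of x^50 is 2^50 - 2^49 = 1125899906842624 - 562949953421312 = 562949953421312.

562949953421312


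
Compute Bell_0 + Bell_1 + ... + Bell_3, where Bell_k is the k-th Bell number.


Recall Bell_k counts set partitions of a k-set (with Bell_0 = 1 by convention).
Bell_0 through Bell_3: 1, 1, 2, 5
Sum = 1 + 1 + 2 + 5 = 9.

9


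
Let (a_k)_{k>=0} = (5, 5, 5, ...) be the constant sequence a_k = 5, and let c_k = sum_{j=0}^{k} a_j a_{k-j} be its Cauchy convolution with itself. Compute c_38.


Since a_j = 5 for all j >= 0, the convolution sum becomes
c_k = sum_{j=0}^{k} 5 * 5 = 25 * (k + 1).
Equivalently, the generating function of (a_k) is 5/(1 - x) and its square is 25/(1 - x)^2 = sum_{k>=0} 25(k + 1) x^k.
For k = 38: 25 * 39 = 975.

975


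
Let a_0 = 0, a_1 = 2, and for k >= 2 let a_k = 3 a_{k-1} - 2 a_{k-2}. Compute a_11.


Iterating the recurrence forward:
a_0 = 0
a_1 = 2
a_2 = 3*2 - 2*0 = 6
a_3 = 3*6 - 2*2 = 14
a_4 = 3*14 - 2*6 = 30
a_5 = 3*30 - 2*14 = 62
a_6 = 3*62 - 2*30 = 126
a_7 = 3*126 - 2*62 = 254
a_8 = 3*254 - 2*126 = 510
a_9 = 3*510 - 2*254 = 1022
a_10 = 3*1022 - 2*510 = 2046
a_11 = 3*2046 - 2*1022 = 4094
So a_11 = 4094.

4094


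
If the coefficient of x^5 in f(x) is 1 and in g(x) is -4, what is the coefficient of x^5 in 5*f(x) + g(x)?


Scalar multiplication scales coefficients: 5 * 1 = 5.
Then add the g coefficient: 5 + -4
= 1

1


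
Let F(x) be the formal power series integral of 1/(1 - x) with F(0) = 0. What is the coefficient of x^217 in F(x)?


1/(1 - x) = sum_{k>=0} x^k. Integrating termwise and using F(0) = 0 gives
F(x) = sum_{k>=0} x^(k+1) / (k+1) = sum_{m>=1} x^m / m = -ln(1 - x).
So the coefficient of x^217 is 1/217 = 1/217.

1/217


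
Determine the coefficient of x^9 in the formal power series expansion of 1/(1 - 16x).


The geometric series identity gives 1/(1 - c x) = sum_{k>=0} c^k x^k, so the coefficient of x^k is c^k.
Here c = 16 and k = 9.
Computing: 16^9 = 68719476736

68719476736


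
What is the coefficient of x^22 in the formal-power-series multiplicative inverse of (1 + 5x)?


The inverse is 1/(1 + 5x). Apply the geometric identity 1/(1 - y) = sum_{k>=0} y^k with y = -5x:
1/(1 + 5x) = sum_{k>=0} (-5)^k x^k.
So the coefficient of x^22 is (-5)^22 = 2384185791015625.

2384185791015625


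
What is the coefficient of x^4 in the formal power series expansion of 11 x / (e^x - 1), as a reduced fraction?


The exponential generating function for Bernoulli numbers is
x / (e^x - 1) = sum_{k>=0} B_k x^k / k!.
So the coefficient of x^4 in 11 x / (e^x - 1) is 11 B_4 / 4!.
Computing: B_4 = -1/30, 4! = 24, giving
11 * -1/30 / 24 = -11/720.

-11/720
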